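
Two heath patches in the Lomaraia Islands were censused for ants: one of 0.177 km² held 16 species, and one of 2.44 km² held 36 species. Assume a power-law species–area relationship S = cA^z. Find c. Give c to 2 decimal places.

z = ln(S₂/S₁) / ln(A₂/A₁) = ln(36/16) / ln(2.44/0.177) = 0.8109 / 2.6236 = 0.3091
c = S₁ / A₁^z = 16 / 0.177^0.3091 = 16 / 0.5855 = 27.33

27.33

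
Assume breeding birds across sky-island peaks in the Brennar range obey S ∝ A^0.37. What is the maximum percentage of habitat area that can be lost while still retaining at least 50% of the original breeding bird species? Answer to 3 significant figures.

Need (A_new/A_old)^0.37 = 0.5, so A_new/A_old = 0.5^(1/0.37) = 0.5^2.703
ln(A_new/A_old) = ln 0.5 / 0.37 = -0.6931 / 0.37 = -1.8734
A_new/A_old = e^-1.8734 ≈ 0.1536
Fraction that can be lost = 1 − 0.1536 = 0.8464

84.6%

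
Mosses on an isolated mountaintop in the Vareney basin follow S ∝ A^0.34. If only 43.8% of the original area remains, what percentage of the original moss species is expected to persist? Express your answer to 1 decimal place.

75.5%

S_new/S_old = (A_new/A_old)^z = 0.438^0.34
= exp(0.34 × ln 0.438) = exp(0.34 × -0.8255) = exp(-0.2807) ≈ 0.7553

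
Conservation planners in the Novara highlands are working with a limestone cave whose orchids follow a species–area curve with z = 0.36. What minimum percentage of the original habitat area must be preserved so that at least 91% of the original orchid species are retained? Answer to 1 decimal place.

77.0%

Need (A_new/A_old)^0.36 = 0.91, so A_new/A_old = 0.91^(1/0.36) = 0.91^2.778
ln(A_new/A_old) = ln 0.91 / 0.36 = -0.0943 / 0.36 = -0.2620
A_new/A_old = e^-0.2620 ≈ 0.7695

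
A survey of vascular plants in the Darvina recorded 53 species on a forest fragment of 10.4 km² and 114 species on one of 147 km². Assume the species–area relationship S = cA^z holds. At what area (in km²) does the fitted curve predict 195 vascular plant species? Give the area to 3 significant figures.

941 km²

z = ln(114/53) / ln(147/10.4) = 0.7659 / 2.6486 = 0.2892
c = 53 / 10.4^0.2892 = 53 / 1.968 = 26.93
A = (195/26.93)^(1/0.2892) ⇒ ln A = ln(7.242)/0.2892 = 6.8468
A = e^6.8468 ≈ 940.8 km²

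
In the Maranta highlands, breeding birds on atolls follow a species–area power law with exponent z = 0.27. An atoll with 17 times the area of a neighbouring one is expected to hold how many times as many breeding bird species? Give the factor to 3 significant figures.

S₂/S₁ = (A₂/A₁)^z = 17^0.27
ln(S₂/S₁) = 0.27 × ln 17 = 0.27 × 2.8332 = 0.7650
S₂/S₁ = e^0.7650 ≈ 2.149

2.15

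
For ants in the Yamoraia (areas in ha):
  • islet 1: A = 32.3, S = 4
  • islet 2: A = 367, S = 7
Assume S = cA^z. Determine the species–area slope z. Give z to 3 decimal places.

0.230

Taking logs: ln S = ln c + z ln A, so z = (ln S₂ − ln S₁)/(ln A₂ − ln A₁).
z = ln(7/4) / ln(367/32.3) = ln(1.75) / ln(11.36) = 0.5596 / 2.4303 = 0.2303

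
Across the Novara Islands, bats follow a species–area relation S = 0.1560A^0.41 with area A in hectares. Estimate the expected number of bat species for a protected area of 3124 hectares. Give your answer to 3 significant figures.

S = 0.156 × 3124^0.41
ln S = ln 0.156 + 0.41 × ln 3124 = -1.8579 + 0.41 × 8.0469 = 1.4413
S = e^1.4413 ≈ 4.226

4.23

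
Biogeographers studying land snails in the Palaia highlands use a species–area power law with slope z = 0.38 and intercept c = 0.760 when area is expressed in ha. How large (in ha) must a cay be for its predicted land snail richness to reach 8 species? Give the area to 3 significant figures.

490 ha

8 = 0.76 × A^0.38  ⇒  A^0.38 = 8/0.76 = 10.53
ln A = ln(10.53) / 0.38 = 2.3539 / 0.38 = 6.1944
A = e^6.1944 ≈ 490 ha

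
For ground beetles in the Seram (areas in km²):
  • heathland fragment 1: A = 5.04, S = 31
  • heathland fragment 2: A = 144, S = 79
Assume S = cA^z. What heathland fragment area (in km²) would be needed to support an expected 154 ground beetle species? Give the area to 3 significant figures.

z = ln(79/31) / ln(144/5.04) = 0.9355 / 3.3524 = 0.2790
c = 31 / 5.04^0.2790 = 31 / 1.57 = 19.74
A = (154/19.74)^(1/0.2790) ⇒ ln A = ln(7.801)/0.2790 = 7.3619
A = e^7.3619 ≈ 1575 km²

1570 km²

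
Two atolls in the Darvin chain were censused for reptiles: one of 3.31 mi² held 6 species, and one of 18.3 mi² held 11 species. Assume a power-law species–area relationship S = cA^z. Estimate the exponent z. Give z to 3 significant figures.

0.354

Taking logs: ln S = ln c + z ln A, so z = (ln S₂ − ln S₁)/(ln A₂ − ln A₁).
z = ln(11/6) / ln(18.3/3.31) = ln(1.833) / ln(5.529) = 0.6061 / 1.7100 = 0.3545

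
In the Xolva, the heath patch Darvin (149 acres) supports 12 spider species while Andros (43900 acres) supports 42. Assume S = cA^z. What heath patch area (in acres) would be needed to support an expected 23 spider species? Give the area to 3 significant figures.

z = ln(42/12) / ln(43900/149) = 1.2528 / 5.6857 = 0.2203
c = 12 / 149^0.2203 = 12 / 3.012 = 3.984
A = (23/3.984)^(1/0.2203) ⇒ ln A = ln(5.773)/0.2203 = 7.9567
A = e^7.9567 ≈ 2855 acres

2850 acres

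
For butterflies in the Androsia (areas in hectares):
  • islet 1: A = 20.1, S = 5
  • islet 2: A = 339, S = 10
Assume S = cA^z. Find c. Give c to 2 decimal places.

z = ln(S₂/S₁) / ln(A₂/A₁) = ln(10/5) / ln(339/20.1) = 0.6931 / 2.8253 = 0.2453
c = S₁ / A₁^z = 5 / 20.1^0.2453 = 5 / 2.088 = 2.395

2.39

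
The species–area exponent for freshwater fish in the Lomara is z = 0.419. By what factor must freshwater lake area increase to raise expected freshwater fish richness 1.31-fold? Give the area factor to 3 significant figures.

(A₂/A₁)^0.419 = 1.31, so A₂/A₁ = 1.31^(1/0.419) = 1.31^2.387
ln(A₂/A₁) = ln 1.31 / 0.419 = 0.2700 / 0.419 = 0.6445
A₂/A₁ = e^0.6445 ≈ 1.905

1.90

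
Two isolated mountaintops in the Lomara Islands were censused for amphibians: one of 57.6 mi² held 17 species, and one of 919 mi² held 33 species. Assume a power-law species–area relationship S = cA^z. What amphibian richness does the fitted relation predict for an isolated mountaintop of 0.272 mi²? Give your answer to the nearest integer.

z = ln(33/17) / ln(919/57.6) = 0.6633 / 2.7698 = 0.2395
c = 17 / 57.6^0.2395 = 17 / 2.64 = 6.44
S₃ = 6.44 × 0.272^0.2395 = 6.44 × 0.7321 ≈ 4.715

5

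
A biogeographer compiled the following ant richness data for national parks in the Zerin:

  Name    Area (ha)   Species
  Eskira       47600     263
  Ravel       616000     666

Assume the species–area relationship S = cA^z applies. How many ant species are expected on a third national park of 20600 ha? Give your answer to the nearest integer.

z = ln(666/263) / ln(616000/47600) = 0.9291 / 2.5604 = 0.3629
c = 263 / 47600^0.3629 = 263 / 49.82 = 5.279
S₃ = 5.279 × 20600^0.3629 = 5.279 × 36.77 ≈ 194.1

194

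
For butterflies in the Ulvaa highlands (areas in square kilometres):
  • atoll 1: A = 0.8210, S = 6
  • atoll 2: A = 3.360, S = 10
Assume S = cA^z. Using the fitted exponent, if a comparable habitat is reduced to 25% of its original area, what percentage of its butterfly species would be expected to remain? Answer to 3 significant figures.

60.5%

z = ln(10/6) / ln(3.36/0.821) = 0.5108 / 1.4092 = 0.3625
S_new/S_old = (A_new/A_old)^z = 0.25^0.3625 = exp(0.3625 × -1.3863) = 0.605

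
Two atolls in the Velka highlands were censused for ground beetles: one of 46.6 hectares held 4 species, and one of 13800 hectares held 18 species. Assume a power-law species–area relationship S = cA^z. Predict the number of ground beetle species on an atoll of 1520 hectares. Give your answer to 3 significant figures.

10.0

z = ln(18/4) / ln(13800/46.6) = 1.5041 / 5.6908 = 0.2643
c = 4 / 46.6^0.2643 = 4 / 2.76 = 1.449
S₃ = 1.449 × 1520^0.2643 = 1.449 × 6.934 ≈ 10.05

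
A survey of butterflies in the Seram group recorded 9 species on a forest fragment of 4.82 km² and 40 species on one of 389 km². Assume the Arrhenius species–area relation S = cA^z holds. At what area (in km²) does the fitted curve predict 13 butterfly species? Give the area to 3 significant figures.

14.2 km²

z = ln(40/9) / ln(389/4.82) = 1.4917 / 4.3908 = 0.3397
c = 9 / 4.82^0.3397 = 9 / 1.706 = 5.275
A = (13/5.275)^(1/0.3397) ⇒ ln A = ln(2.465)/0.3397 = 2.6552
A = e^2.6552 ≈ 14.23 km²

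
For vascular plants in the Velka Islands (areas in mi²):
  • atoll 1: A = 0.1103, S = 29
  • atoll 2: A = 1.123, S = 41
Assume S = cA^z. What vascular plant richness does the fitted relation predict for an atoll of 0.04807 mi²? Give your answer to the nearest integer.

z = ln(41/29) / ln(1.123/0.1103) = 0.3463 / 2.3206 = 0.1492
c = 29 / 0.1103^0.1492 = 29 / 0.7197 = 40.3
S₃ = 40.3 × 0.04807^0.1492 = 40.3 × 0.6358 ≈ 25.62

26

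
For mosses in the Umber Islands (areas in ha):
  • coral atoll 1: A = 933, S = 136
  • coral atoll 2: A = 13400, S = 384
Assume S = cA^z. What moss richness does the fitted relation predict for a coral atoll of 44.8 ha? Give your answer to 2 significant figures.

z = ln(384/136) / ln(13400/933) = 1.0380 / 2.6646 = 0.3895
c = 136 / 933^0.3895 = 136 / 14.35 = 9.476
S₃ = 9.476 × 44.8^0.3895 = 9.476 × 4.398 ≈ 41.68

42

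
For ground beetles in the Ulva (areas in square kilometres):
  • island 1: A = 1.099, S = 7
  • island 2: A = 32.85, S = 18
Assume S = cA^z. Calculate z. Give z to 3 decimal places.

0.278

Taking logs: ln S = ln c + z ln A, so z = (ln S₂ − ln S₁)/(ln A₂ − ln A₁).
z = ln(18/7) / ln(32.85/1.099) = ln(2.571) / ln(29.89) = 0.9445 / 3.3976 = 0.2780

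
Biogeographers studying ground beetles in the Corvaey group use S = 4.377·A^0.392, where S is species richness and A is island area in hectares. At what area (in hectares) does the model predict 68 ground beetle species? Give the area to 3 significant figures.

1090 hectares

68 = 4.377 × A^0.392  ⇒  A^0.392 = 68/4.377 = 15.54
ln A = ln(15.54) / 0.392 = 2.7431 / 0.392 = 6.9978
A = e^6.9978 ≈ 1094 hectares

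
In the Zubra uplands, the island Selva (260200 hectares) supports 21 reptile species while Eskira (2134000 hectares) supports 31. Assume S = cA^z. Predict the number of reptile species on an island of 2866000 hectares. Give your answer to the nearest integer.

z = ln(31/21) / ln(2134000/260200) = 0.3895 / 2.1043 = 0.1851
c = 21 / 260200^0.1851 = 21 / 10.05 = 2.089
S₃ = 2.089 × 2866000^0.1851 = 2.089 × 15.67 ≈ 32.74

33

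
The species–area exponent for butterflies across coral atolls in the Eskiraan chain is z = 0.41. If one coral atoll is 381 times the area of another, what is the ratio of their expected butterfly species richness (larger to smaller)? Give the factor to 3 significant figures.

S₂/S₁ = (A₂/A₁)^z = 381^0.41
ln(S₂/S₁) = 0.41 × ln 381 = 0.41 × 5.9428 = 2.4365
S₂/S₁ = e^2.4365 ≈ 11.43

11.4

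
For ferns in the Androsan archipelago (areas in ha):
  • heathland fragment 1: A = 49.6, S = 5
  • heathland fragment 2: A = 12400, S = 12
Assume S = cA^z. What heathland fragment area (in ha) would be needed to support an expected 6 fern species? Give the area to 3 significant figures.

157 ha

z = ln(12/5) / ln(12400/49.6) = 0.8755 / 5.5215 = 0.1586
c = 5 / 49.6^0.1586 = 5 / 1.857 = 2.692
A = (6/2.692)^(1/0.1586) ⇒ ln A = ln(2.228)/0.1586 = 5.0539
A = e^5.0539 ≈ 156.6 ha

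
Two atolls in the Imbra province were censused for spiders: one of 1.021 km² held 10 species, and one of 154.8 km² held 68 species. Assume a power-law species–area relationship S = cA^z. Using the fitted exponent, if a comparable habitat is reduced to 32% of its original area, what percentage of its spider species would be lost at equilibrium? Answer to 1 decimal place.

35.3%

z = ln(68/10) / ln(154.8/1.021) = 1.9169 / 5.0214 = 0.3818
S_new/S_old = (A_new/A_old)^z = 0.32^0.3818 = exp(0.3818 × -1.1394) = 0.6473
Fraction lost = 1 − 0.6473 = 0.3527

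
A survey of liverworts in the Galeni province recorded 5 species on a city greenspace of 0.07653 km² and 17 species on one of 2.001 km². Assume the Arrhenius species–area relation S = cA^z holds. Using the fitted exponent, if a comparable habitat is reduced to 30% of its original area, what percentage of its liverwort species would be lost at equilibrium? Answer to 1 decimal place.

36.3%

z = ln(17/5) / ln(2.001/0.07653) = 1.2238 / 3.2637 = 0.3750
S_new/S_old = (A_new/A_old)^z = 0.3^0.3750 = exp(0.3750 × -1.2040) = 0.6367
Fraction lost = 1 − 0.6367 = 0.3633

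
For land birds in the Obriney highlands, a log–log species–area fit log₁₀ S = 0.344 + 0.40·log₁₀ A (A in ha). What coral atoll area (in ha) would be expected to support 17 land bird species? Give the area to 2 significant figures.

17 = 2.208 × A^0.4  ⇒  A^0.4 = 17/2.208 = 7.699
ln A = ln(7.699) / 0.4 = 2.0411 / 0.4 = 5.1028
A = e^5.1028 ≈ 164.5 ha

160 ha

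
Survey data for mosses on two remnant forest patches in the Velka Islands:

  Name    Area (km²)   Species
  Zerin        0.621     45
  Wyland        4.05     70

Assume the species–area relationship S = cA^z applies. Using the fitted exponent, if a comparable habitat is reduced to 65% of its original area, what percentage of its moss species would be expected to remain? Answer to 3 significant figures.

z = ln(70/45) / ln(4.05/0.621) = 0.4418 / 1.8751 = 0.2356
S_new/S_old = (A_new/A_old)^z = 0.65^0.2356 = exp(0.2356 × -0.4308) = 0.9035

90.3%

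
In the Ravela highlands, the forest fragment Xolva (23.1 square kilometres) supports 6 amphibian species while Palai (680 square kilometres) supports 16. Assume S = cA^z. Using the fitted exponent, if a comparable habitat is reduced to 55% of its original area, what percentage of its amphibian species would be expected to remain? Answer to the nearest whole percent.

84%

z = ln(16/6) / ln(680/23.1) = 0.9808 / 3.3823 = 0.2900
S_new/S_old = (A_new/A_old)^z = 0.55^0.2900 = exp(0.2900 × -0.5978) = 0.8408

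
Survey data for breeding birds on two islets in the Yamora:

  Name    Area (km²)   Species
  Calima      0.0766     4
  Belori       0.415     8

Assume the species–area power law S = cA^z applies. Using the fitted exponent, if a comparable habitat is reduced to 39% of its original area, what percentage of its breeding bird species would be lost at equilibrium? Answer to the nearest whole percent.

32%

z = ln(8/4) / ln(0.415/0.0766) = 0.6931 / 1.6897 = 0.4102
S_new/S_old = (A_new/A_old)^z = 0.39^0.4102 = exp(0.4102 × -0.9416) = 0.6796
Fraction lost = 1 − 0.6796 = 0.3204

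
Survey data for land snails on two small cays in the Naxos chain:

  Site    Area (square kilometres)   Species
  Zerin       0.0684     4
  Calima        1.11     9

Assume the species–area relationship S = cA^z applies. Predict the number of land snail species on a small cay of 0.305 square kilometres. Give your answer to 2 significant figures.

6.2

z = ln(9/4) / ln(1.11/0.0684) = 0.8109 / 2.7867 = 0.2910
c = 4 / 0.0684^0.2910 = 4 / 0.4581 = 8.731
S₃ = 8.731 × 0.305^0.2910 = 8.731 × 0.7078 ≈ 6.18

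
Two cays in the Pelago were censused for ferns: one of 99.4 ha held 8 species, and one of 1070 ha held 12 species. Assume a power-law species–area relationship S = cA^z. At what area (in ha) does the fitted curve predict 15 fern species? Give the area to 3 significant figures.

z = ln(12/8) / ln(1070/99.4) = 0.4055 / 2.3763 = 0.1706
c = 8 / 99.4^0.1706 = 8 / 2.192 = 3.65
A = (15/3.65)^(1/0.1706) ⇒ ln A = ln(4.11)/0.1706 = 8.2832
A = e^8.2832 ≈ 3957 ha

3960 ha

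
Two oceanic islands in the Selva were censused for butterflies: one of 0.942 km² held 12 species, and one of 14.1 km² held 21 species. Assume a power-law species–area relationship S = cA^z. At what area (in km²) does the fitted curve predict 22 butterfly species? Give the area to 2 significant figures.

18 km²

z = ln(21/12) / ln(14.1/0.942) = 0.5596 / 2.7059 = 0.2068
c = 12 / 0.942^0.2068 = 12 / 0.9877 = 12.15
A = (22/12.15)^(1/0.2068) ⇒ ln A = ln(1.811)/0.2068 = 2.8711
A = e^2.8711 ≈ 17.66 km²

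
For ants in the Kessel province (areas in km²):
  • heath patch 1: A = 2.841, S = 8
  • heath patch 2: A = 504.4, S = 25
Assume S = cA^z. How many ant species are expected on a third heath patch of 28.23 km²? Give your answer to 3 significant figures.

13.3

z = ln(25/8) / ln(504.4/2.841) = 1.1394 / 5.1792 = 0.2200
c = 8 / 2.841^0.2200 = 8 / 1.258 = 6.358
S₃ = 6.358 × 28.23^0.2200 = 6.358 × 2.085 ≈ 13.26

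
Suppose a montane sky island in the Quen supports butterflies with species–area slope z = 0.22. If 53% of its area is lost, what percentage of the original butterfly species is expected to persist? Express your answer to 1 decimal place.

84.7%

S_new/S_old = (A_new/A_old)^z = 0.47^0.22
= exp(0.22 × ln 0.47) = exp(0.22 × -0.7550) = exp(-0.1661) ≈ 0.847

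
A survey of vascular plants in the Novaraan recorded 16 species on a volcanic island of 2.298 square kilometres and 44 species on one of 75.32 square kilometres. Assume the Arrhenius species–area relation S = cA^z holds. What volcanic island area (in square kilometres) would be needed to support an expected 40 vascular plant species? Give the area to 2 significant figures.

54 square kilometres

z = ln(44/16) / ln(75.32/2.298) = 1.0116 / 3.4897 = 0.2899
c = 16 / 2.298^0.2899 = 16 / 1.273 = 12.57
A = (40/12.57)^(1/0.2899) ⇒ ln A = ln(3.182)/0.2899 = 3.9930
A = e^3.9930 ≈ 54.21 square kilometres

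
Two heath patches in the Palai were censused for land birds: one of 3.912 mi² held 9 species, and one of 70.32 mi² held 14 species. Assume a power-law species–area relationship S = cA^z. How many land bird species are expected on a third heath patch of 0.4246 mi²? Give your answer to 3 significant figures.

6.41

z = ln(14/9) / ln(70.32/3.912) = 0.4418 / 2.8890 = 0.1529
c = 9 / 3.912^0.1529 = 9 / 1.232 = 7.305
S₃ = 7.305 × 0.4246^0.1529 = 7.305 × 0.8772 ≈ 6.408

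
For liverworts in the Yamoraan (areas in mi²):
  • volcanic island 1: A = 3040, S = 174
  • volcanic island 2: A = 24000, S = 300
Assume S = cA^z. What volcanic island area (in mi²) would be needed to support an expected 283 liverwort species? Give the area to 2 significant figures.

z = ln(300/174) / ln(24000/3040) = 0.5447 / 2.0662 = 0.2636
c = 174 / 3040^0.2636 = 174 / 8.284 = 21.01
A = (283/21.01)^(1/0.2636) ⇒ ln A = ln(13.47)/0.2636 = 9.8645
A = e^9.8645 ≈ 19236 mi²

19000 mi²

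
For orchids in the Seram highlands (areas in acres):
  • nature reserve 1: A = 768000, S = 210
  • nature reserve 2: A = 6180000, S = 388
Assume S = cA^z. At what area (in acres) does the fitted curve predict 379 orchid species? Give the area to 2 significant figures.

z = ln(388/210) / ln(6180000/768000) = 0.6139 / 2.0853 = 0.2944
c = 210 / 768000^0.2944 = 210 / 54.03 = 3.887
A = (379/3.887)^(1/0.2944) ⇒ ln A = ln(97.51)/0.2944 = 15.5571
A = e^15.5571 ≈ 5706458 acres

5700000 acres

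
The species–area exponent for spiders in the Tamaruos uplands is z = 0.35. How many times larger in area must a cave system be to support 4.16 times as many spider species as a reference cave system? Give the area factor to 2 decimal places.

58.73

(A₂/A₁)^0.35 = 4.16, so A₂/A₁ = 4.16^(1/0.35) = 4.16^2.857
ln(A₂/A₁) = ln 4.16 / 0.35 = 1.4255 / 0.35 = 4.0729
A₂/A₁ = e^4.0729 ≈ 58.73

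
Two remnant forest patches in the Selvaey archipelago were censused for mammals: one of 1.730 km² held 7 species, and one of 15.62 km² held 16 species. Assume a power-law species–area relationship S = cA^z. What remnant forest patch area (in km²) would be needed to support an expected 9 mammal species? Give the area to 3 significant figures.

z = ln(16/7) / ln(15.62/1.73) = 0.8267 / 2.2004 = 0.3757
c = 7 / 1.73^0.3757 = 7 / 1.229 = 5.697
A = (9/5.697)^(1/0.3757) ⇒ ln A = ln(1.58)/0.3757 = 1.2171
A = e^1.2171 ≈ 3.377 km²

3.38 km²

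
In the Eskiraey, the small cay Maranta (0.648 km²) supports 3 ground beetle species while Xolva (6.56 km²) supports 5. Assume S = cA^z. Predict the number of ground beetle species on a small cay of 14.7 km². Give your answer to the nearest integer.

6

z = ln(5/3) / ln(6.56/0.648) = 0.5108 / 2.3149 = 0.2207
c = 3 / 0.648^0.2207 = 3 / 0.9087 = 3.301
S₃ = 3.301 × 14.7^0.2207 = 3.301 × 1.81 ≈ 5.974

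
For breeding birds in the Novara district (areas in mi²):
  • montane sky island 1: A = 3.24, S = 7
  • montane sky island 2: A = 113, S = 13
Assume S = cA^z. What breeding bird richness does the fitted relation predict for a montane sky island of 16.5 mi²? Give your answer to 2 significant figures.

z = ln(13/7) / ln(113/3.24) = 0.6190 / 3.5518 = 0.1743
c = 7 / 3.24^0.1743 = 7 / 1.227 = 5.703
S₃ = 5.703 × 16.5^0.1743 = 5.703 × 1.63 ≈ 9.296

9.3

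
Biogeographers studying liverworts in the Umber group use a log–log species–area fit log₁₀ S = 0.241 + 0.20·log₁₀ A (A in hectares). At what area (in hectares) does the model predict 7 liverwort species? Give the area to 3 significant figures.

1050 hectares

7 = 1.742 × A^0.2  ⇒  A^0.2 = 7/1.742 = 4.019
ln A = ln(4.019) / 0.2 = 1.3910 / 0.2 = 6.9549
A = e^6.9549 ≈ 1048 hectares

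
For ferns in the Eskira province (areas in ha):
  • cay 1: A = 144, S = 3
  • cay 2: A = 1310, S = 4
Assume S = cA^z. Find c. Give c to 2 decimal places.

1.57

z = ln(S₂/S₁) / ln(A₂/A₁) = ln(4/3) / ln(1310/144) = 0.2877 / 2.2080 = 0.1303
c = S₁ / A₁^z = 3 / 144^0.1303 = 3 / 1.911 = 1.57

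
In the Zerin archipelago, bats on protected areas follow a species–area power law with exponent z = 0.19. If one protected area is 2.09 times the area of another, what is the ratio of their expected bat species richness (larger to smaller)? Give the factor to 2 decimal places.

S₂/S₁ = (A₂/A₁)^z = 2.09^0.19
ln(S₂/S₁) = 0.19 × ln 2.09 = 0.19 × 0.7372 = 0.1401
S₂/S₁ = e^0.1401 ≈ 1.15

1.15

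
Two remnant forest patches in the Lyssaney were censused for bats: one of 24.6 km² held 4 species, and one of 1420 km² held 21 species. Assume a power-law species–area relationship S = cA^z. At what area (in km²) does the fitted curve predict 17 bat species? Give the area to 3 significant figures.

z = ln(21/4) / ln(1420/24.6) = 1.6582 / 4.0557 = 0.4089
c = 4 / 24.6^0.4089 = 4 / 3.704 = 1.08
A = (17/1.08)^(1/0.4089) ⇒ ln A = ln(15.74)/0.4089 = 6.7416
A = e^6.7416 ≈ 846.9 km²

847 km²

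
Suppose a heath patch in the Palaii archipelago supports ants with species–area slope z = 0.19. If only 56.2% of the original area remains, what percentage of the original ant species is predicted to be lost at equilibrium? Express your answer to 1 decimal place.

S_new/S_old = (A_new/A_old)^z = 0.562^0.19
= exp(0.19 × ln 0.562) = exp(0.19 × -0.5763) = exp(-0.1095) ≈ 0.8963
Fraction lost = 1 − 0.8963 = 0.1037

10.4%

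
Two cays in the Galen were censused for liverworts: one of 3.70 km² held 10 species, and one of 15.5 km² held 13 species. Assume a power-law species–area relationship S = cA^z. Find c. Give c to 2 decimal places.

z = ln(S₂/S₁) / ln(A₂/A₁) = ln(13/10) / ln(15.5/3.7) = 0.2624 / 1.4325 = 0.1832
c = S₁ / A₁^z = 10 / 3.7^0.1832 = 10 / 1.271 = 7.869

7.87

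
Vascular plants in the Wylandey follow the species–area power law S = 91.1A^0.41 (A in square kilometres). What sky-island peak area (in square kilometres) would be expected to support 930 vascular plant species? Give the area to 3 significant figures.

930 = 91.1 × A^0.41  ⇒  A^0.41 = 930/91.1 = 10.21
ln A = ln(10.21) / 0.41 = 2.3232 / 0.41 = 5.6664
A = e^5.6664 ≈ 289 square kilometres

289 square kilometres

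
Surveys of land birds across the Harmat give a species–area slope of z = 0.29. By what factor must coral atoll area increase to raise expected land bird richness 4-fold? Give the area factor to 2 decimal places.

119.14

(A₂/A₁)^0.29 = 4, so A₂/A₁ = 4^(1/0.29) = 4^3.448
ln(A₂/A₁) = ln 4 / 0.29 = 1.3863 / 0.29 = 4.7803
A₂/A₁ = e^4.7803 ≈ 119.1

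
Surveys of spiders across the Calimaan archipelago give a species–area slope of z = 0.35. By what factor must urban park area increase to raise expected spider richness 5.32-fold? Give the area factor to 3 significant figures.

119

(A₂/A₁)^0.35 = 5.32, so A₂/A₁ = 5.32^(1/0.35) = 5.32^2.857
ln(A₂/A₁) = ln 5.32 / 0.35 = 1.6715 / 0.35 = 4.7756
A₂/A₁ = e^4.7756 ≈ 118.6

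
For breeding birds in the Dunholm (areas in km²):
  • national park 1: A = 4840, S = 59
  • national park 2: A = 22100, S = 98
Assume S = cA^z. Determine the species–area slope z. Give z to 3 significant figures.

0.334

Taking logs: ln S = ln c + z ln A, so z = (ln S₂ − ln S₁)/(ln A₂ − ln A₁).
z = ln(98/59) / ln(22100/4840) = ln(1.661) / ln(4.566) = 0.5074 / 1.5187 = 0.3341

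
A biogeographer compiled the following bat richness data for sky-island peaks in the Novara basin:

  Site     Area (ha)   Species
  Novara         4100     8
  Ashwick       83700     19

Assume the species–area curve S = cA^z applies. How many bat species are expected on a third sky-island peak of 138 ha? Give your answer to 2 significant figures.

3.0

z = ln(19/8) / ln(83700/4100) = 0.8650 / 3.0163 = 0.2868
c = 8 / 4100^0.2868 = 8 / 10.87 = 0.7362
S₃ = 0.7362 × 138^0.2868 = 0.7362 × 4.108 ≈ 3.025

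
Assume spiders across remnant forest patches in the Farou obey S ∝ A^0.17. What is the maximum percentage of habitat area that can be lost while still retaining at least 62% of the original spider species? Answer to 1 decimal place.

94.0%

Need (A_new/A_old)^0.17 = 0.62, so A_new/A_old = 0.62^(1/0.17) = 0.62^5.882
ln(A_new/A_old) = ln 0.62 / 0.17 = -0.4780 / 0.17 = -2.8120
A_new/A_old = e^-2.8120 ≈ 0.06009
Fraction that can be lost = 1 − 0.06009 = 0.9399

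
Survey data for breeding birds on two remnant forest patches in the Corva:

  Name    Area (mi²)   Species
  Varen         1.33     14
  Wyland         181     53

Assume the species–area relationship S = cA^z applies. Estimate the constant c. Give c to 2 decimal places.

z = ln(S₂/S₁) / ln(A₂/A₁) = ln(53/14) / ln(181/1.33) = 1.3312 / 4.9133 = 0.2709
c = S₁ / A₁^z = 14 / 1.33^0.2709 = 14 / 1.08 = 12.96

12.96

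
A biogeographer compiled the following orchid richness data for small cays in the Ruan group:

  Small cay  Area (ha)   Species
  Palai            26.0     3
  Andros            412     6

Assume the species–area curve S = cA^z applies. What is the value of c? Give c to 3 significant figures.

z = ln(S₂/S₁) / ln(A₂/A₁) = ln(6/3) / ln(412/26) = 0.6931 / 2.7629 = 0.2509
c = S₁ / A₁^z = 3 / 26^0.2509 = 3 / 2.265 = 1.325

1.32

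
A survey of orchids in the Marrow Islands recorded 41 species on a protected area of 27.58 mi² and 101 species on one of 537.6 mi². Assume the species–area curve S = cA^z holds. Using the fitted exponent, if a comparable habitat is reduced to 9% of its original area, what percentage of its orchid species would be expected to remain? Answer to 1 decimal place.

48.1%

z = ln(101/41) / ln(537.6/27.58) = 0.9015 / 2.9700 = 0.3035
S_new/S_old = (A_new/A_old)^z = 0.09^0.3035 = exp(0.3035 × -2.4079) = 0.4815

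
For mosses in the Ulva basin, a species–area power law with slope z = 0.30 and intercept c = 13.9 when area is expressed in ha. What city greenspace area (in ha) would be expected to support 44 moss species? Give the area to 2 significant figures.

44 = 13.9 × A^0.3  ⇒  A^0.3 = 44/13.9 = 3.165
ln A = ln(3.165) / 0.3 = 1.1523 / 0.3 = 3.8410
A = e^3.8410 ≈ 46.57 ha

47 ha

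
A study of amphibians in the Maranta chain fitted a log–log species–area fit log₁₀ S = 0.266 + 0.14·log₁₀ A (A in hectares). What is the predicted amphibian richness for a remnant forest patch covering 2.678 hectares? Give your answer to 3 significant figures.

2.12

S = 1.845 × 2.678^0.14
ln S = ln 1.845 + 0.14 × ln 2.678 = 0.6125 + 0.14 × 0.9851 = 0.7504
S = e^0.7504 ≈ 2.118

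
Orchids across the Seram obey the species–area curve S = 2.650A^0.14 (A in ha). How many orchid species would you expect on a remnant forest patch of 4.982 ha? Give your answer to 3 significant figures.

S = 2.65 × 4.982^0.14
ln S = ln 2.65 + 0.14 × ln 4.982 = 0.9746 + 0.14 × 1.6058 = 1.1994
S = e^1.1994 ≈ 3.318

3.32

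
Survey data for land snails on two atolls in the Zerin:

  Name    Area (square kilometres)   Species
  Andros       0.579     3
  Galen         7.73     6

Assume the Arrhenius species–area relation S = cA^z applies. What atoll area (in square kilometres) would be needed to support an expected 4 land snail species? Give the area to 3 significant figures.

1.70 square kilometres

z = ln(6/3) / ln(7.73/0.579) = 0.6931 / 2.5916 = 0.2675
c = 3 / 0.579^0.2675 = 3 / 0.864 = 3.472
A = (4/3.472)^(1/0.2675) ⇒ ln A = ln(1.152)/0.2675 = 0.5291
A = e^0.5291 ≈ 1.697 square kilometres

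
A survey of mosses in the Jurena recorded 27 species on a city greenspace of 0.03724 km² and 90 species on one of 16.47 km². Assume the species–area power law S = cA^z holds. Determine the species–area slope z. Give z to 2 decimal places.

0.20

Taking logs: ln S = ln c + z ln A, so z = (ln S₂ − ln S₁)/(ln A₂ − ln A₁).
z = ln(90/27) / ln(16.47/0.03724) = ln(3.333) / ln(442.3) = 1.2040 / 6.0919 = 0.1976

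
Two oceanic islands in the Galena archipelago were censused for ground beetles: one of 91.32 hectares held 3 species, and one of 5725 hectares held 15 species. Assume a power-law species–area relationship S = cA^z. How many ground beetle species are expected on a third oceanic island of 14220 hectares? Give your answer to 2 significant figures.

21

z = ln(15/3) / ln(5725/91.32) = 1.6094 / 4.1382 = 0.3889
c = 3 / 91.32^0.3889 = 3 / 5.788 = 0.5183
S₃ = 0.5183 × 14220^0.3889 = 0.5183 × 41.22 ≈ 21.37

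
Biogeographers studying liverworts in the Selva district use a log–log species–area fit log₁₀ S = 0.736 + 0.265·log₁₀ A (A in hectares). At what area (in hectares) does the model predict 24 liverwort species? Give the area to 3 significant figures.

270 hectares

24 = 5.445 × A^0.265  ⇒  A^0.265 = 24/5.445 = 4.408
ln A = ln(4.408) / 0.265 = 1.4834 / 0.265 = 5.5976
A = e^5.5976 ≈ 269.8 hectares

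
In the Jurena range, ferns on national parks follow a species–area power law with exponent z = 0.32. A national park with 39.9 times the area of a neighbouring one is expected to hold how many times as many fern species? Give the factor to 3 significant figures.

3.25

S₂/S₁ = (A₂/A₁)^z = 39.9^0.32
ln(S₂/S₁) = 0.32 × ln 39.9 = 0.32 × 3.6864 = 1.1796
S₂/S₁ = e^1.1796 ≈ 3.253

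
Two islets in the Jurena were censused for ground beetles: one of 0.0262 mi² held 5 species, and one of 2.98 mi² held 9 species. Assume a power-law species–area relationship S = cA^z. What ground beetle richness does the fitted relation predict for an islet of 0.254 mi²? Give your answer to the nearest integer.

z = ln(9/5) / ln(2.98/0.0262) = 0.5878 / 4.7339 = 0.1242
c = 5 / 0.0262^0.1242 = 5 / 0.6362 = 7.859
S₃ = 7.859 × 0.254^0.1242 = 7.859 × 0.8435 ≈ 6.629

7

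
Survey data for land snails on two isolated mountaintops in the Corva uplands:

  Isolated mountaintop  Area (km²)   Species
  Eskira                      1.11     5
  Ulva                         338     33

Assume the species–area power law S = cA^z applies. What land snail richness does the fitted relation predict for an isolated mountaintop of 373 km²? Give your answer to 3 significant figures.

34.1

z = ln(33/5) / ln(338/1.11) = 1.8871 / 5.7187 = 0.3300
c = 5 / 1.11^0.3300 = 5 / 1.035 = 4.831
S₃ = 4.831 × 373^0.3300 = 4.831 × 7.057 ≈ 34.09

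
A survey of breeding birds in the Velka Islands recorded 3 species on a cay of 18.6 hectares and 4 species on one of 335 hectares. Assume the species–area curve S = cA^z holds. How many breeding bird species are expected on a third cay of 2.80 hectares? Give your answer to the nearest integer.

z = ln(4/3) / ln(335/18.6) = 0.2877 / 2.8910 = 0.0995
c = 3 / 18.6^0.0995 = 3 / 1.338 = 2.243
S₃ = 2.243 × 2.8^0.0995 = 2.243 × 1.108 ≈ 2.485

2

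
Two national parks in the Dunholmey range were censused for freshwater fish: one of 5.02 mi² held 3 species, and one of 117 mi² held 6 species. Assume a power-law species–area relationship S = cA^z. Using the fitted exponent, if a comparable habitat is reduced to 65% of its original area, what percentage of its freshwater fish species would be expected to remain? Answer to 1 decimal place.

z = ln(6/3) / ln(117/5.02) = 0.6931 / 3.1487 = 0.2201
S_new/S_old = (A_new/A_old)^z = 0.65^0.2201 = exp(0.2201 × -0.4308) = 0.9095

91.0%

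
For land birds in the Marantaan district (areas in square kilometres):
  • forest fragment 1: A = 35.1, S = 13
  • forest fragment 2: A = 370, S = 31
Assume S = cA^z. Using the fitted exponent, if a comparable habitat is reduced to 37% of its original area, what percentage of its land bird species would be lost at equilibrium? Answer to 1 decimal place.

z = ln(31/13) / ln(370/35.1) = 0.8690 / 2.3553 = 0.3690
S_new/S_old = (A_new/A_old)^z = 0.37^0.3690 = exp(0.3690 × -0.9943) = 0.6929
Fraction lost = 1 − 0.6929 = 0.3071

30.7%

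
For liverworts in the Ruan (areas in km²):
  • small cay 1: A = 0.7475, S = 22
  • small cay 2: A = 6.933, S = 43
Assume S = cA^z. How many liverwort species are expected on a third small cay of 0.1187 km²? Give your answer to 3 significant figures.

12.6

z = ln(43/22) / ln(6.933/0.7475) = 0.6702 / 2.2273 = 0.3009
c = 22 / 0.7475^0.3009 = 22 / 0.9162 = 24.01
S₃ = 24.01 × 0.1187^0.3009 = 24.01 × 0.5266 ≈ 12.65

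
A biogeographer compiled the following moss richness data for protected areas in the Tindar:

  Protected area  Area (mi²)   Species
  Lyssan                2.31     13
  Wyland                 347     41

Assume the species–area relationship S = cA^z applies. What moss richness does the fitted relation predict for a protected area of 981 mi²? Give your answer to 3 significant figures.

52.0

z = ln(41/13) / ln(347/2.31) = 1.1486 / 5.0121 = 0.2292
c = 13 / 2.31^0.2292 = 13 / 1.212 = 10.73
S₃ = 10.73 × 981^0.2292 = 10.73 × 4.848 ≈ 52.03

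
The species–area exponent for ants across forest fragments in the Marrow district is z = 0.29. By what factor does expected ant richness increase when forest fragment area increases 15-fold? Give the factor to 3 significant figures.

S₂/S₁ = (A₂/A₁)^z = 15^0.29
ln(S₂/S₁) = 0.29 × ln 15 = 0.29 × 2.7081 = 0.7853
S₂/S₁ = e^0.7853 ≈ 2.193

2.19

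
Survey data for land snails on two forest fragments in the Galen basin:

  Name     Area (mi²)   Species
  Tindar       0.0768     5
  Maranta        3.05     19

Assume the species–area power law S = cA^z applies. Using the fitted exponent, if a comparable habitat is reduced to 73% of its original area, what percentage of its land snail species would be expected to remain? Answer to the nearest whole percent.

z = ln(19/5) / ln(3.05/0.0768) = 1.3350 / 3.6817 = 0.3626
S_new/S_old = (A_new/A_old)^z = 0.73^0.3626 = exp(0.3626 × -0.3147) = 0.8922

89%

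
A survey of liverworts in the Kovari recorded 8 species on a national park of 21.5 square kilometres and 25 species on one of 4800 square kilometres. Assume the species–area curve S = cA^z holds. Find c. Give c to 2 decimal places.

z = ln(S₂/S₁) / ln(A₂/A₁) = ln(25/8) / ln(4800/21.5) = 1.1394 / 5.4083 = 0.2107
c = S₁ / A₁^z = 8 / 21.5^0.2107 = 8 / 1.909 = 4.191

4.19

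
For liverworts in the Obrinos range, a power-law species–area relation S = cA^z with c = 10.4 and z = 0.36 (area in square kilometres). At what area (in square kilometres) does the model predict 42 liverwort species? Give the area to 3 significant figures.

42 = 10.4 × A^0.36  ⇒  A^0.36 = 42/10.4 = 4.038
ln A = ln(4.038) / 0.36 = 1.3959 / 0.36 = 3.8774
A = e^3.8774 ≈ 48.3 square kilometres

48.3 square kilometres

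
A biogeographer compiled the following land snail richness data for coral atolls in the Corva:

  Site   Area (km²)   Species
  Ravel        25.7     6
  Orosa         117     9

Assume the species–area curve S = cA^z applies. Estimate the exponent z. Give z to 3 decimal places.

0.268

Taking logs: ln S = ln c + z ln A, so z = (ln S₂ − ln S₁)/(ln A₂ − ln A₁).
z = ln(9/6) / ln(117/25.7) = ln(1.5) / ln(4.553) = 0.4055 / 1.5157 = 0.2675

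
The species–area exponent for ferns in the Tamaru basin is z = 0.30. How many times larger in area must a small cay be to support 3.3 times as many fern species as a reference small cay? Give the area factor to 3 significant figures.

53.5

(A₂/A₁)^0.3 = 3.3, so A₂/A₁ = 3.3^(1/0.3) = 3.3^3.333
ln(A₂/A₁) = ln 3.3 / 0.3 = 1.1939 / 0.3 = 3.9797
A₂/A₁ = e^3.9797 ≈ 53.5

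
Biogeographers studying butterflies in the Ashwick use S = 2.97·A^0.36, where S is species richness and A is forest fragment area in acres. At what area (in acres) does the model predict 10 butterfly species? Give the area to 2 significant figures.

10 = 2.97 × A^0.36  ⇒  A^0.36 = 10/2.97 = 3.367
ln A = ln(3.367) / 0.36 = 1.2140 / 0.36 = 3.3723
A = e^3.3723 ≈ 29.15 acres

29 acres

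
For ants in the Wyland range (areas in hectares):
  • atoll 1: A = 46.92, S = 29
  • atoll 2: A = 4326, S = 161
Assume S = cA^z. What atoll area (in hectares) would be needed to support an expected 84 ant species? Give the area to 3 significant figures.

z = ln(161/29) / ln(4326/46.92) = 1.7141 / 4.5240 = 0.3789
c = 29 / 46.92^0.3789 = 29 / 4.298 = 6.747
A = (84/6.747)^(1/0.3789) ⇒ ln A = ln(12.45)/0.3789 = 6.6553
A = e^6.6553 ≈ 776.9 hectares

777 hectares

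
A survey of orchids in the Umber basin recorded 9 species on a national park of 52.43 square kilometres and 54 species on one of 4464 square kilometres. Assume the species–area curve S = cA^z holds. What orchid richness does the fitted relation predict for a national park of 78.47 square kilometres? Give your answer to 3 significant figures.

z = ln(54/9) / ln(4464/52.43) = 1.7918 / 4.4443 = 0.4032
c = 9 / 52.43^0.4032 = 9 / 4.935 = 1.824
S₃ = 1.824 × 78.47^0.4032 = 1.824 × 5.806 ≈ 10.59

10.6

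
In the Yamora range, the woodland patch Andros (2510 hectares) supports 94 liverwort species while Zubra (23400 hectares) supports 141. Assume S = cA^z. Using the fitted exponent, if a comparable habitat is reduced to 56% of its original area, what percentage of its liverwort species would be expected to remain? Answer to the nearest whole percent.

90%

z = ln(141/94) / ln(23400/2510) = 0.4055 / 2.2325 = 0.1816
S_new/S_old = (A_new/A_old)^z = 0.56^0.1816 = exp(0.1816 × -0.5798) = 0.9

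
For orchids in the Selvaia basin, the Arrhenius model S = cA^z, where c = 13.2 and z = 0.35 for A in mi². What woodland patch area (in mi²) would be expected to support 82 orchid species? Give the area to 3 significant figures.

82 = 13.2 × A^0.35  ⇒  A^0.35 = 82/13.2 = 6.212
ln A = ln(6.212) / 0.35 = 1.8265 / 0.35 = 5.2186
A = e^5.2186 ≈ 184.7 mi²

185 mi²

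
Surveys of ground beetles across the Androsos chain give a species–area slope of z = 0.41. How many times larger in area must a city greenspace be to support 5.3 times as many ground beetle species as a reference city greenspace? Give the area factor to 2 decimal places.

(A₂/A₁)^0.41 = 5.3, so A₂/A₁ = 5.3^(1/0.41) = 5.3^2.439
ln(A₂/A₁) = ln 5.3 / 0.41 = 1.6677 / 0.41 = 4.0676
A₂/A₁ = e^4.0676 ≈ 58.42

58.42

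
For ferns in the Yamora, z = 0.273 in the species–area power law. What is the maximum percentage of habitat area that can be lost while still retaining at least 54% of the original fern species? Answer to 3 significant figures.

89.5%

Need (A_new/A_old)^0.273 = 0.54, so A_new/A_old = 0.54^(1/0.273) = 0.54^3.663
ln(A_new/A_old) = ln 0.54 / 0.273 = -0.6162 / 0.273 = -2.2571
A_new/A_old = e^-2.2571 ≈ 0.1047
Fraction that can be lost = 1 − 0.1047 = 0.8953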